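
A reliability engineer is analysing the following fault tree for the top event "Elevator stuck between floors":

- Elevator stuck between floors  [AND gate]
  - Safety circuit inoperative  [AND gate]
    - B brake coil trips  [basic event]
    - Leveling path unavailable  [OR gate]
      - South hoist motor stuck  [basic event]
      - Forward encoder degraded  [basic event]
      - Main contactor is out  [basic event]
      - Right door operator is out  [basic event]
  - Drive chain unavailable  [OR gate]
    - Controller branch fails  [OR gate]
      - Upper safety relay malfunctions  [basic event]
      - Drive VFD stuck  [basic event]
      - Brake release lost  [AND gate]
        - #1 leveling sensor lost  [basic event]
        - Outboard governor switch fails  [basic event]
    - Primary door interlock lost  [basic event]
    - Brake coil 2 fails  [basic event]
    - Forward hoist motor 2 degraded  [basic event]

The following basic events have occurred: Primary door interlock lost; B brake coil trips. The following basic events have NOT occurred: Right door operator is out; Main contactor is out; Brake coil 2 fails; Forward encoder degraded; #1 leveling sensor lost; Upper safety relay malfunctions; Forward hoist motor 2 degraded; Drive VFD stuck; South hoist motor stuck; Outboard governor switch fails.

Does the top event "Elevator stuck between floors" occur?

Leveling path unavailable [OR]: South hoist motor stuck=not, Forward encoder degraded=not, Main contactor is out=not, Right door operator is out=not → no input occurs → does not occur.
Safety circuit inoperative [AND]: B brake coil trips=occurs, Leveling path unavailable=not → not all inputs occur → does not occur.
Brake release lost [AND]: #1 leveling sensor lost=not, Outboard governor switch fails=not → not all inputs occur → does not occur.
Controller branch fails [OR]: Upper safety relay malfunctions=not, Drive VFD stuck=not, Brake release lost=not → no input occurs → does not occur.
Drive chain unavailable [OR]: Controller branch fails=not, Primary door interlock lost=occurs, Brake coil 2 fails=not, Forward hoist motor 2 degraded=not → at least one input occurs → occurs.
Elevator stuck between floors [AND]: Safety circuit inoperative=not, Drive chain unavailable=occurs → not all inputs occur → does not occur.

No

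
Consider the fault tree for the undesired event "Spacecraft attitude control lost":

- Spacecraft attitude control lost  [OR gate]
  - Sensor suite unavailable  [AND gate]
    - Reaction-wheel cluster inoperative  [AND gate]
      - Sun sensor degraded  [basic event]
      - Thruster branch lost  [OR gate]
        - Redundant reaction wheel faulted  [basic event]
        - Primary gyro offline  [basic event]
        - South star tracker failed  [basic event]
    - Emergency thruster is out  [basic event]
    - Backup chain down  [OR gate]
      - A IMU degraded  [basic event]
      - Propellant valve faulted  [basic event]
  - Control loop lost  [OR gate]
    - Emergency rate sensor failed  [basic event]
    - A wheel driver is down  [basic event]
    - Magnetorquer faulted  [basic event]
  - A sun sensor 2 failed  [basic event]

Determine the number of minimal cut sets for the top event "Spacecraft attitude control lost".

Thruster branch lost [OR]: union of children's cut sets → 3 cut set(s).
Reaction-wheel cluster inoperative [AND]: one cut set from each child combined → 1 × 3 = 3 cut set(s).
Backup chain down [OR]: union of children's cut sets → 2 cut set(s).
Sensor suite unavailable [AND]: one cut set from each child combined → 3 × 1 × 2 = 6 cut set(s).
Control loop lost [OR]: union of children's cut sets → 3 cut set(s).
Spacecraft attitude control lost [OR]: union of children's cut sets → 10 cut set(s).
Minimal cut sets: {A IMU degraded, Emergency thruster is out, Redundant reaction wheel faulted, Sun sensor degraded}; {Emergency thruster is out, Propellant valve faulted, Redundant reaction wheel faulted, Sun sensor degraded}; {A IMU degraded, Emergency thruster is out, Primary gyro offline, Sun sensor degraded}; {Emergency thruster is out, Primary gyro offline, Propellant valve faulted, Sun sensor degraded}; {A IMU degraded, Emergency thruster is out, South star tracker failed, Sun sensor degraded}; {Emergency thruster is out, Propellant valve faulted, South star tracker failed, Sun sensor degraded}; {Emergency rate sensor failed}; {A wheel driver is down}; {Magnetorquer faulted}; {A sun sensor 2 failed}.

10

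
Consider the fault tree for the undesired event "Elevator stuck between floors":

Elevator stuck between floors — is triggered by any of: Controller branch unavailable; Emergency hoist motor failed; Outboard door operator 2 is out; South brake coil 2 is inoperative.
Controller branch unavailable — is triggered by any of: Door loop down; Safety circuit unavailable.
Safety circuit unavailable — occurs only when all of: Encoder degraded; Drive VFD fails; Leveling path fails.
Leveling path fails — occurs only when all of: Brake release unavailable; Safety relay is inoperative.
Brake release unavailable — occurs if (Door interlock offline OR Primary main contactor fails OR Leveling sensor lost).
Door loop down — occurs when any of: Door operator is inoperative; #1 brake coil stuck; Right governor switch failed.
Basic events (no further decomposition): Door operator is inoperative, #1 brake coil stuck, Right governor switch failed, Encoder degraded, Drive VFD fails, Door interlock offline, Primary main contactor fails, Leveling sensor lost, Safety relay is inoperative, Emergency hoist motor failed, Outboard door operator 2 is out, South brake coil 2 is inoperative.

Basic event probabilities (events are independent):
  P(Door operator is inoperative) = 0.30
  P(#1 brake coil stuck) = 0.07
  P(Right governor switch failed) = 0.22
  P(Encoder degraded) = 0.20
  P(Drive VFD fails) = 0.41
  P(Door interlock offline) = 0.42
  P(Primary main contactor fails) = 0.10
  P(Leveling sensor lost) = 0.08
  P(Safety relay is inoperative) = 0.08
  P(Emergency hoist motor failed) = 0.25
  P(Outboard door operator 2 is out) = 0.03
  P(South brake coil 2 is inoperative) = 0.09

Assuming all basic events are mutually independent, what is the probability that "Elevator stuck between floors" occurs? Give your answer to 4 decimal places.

P(Door loop down) [OR] = 1 − (1−0.30) × (1−0.07) × (1−0.22) = 0.492220
P(Brake release unavailable) [OR] = 1 − (1−0.42) × (1−0.10) × (1−0.08) = 0.519760
P(Leveling path fails) [AND] = 0.519760 × 0.08 = 0.041581
P(Safety circuit unavailable) [AND] = 0.20 × 0.41 × 0.041581 = 0.003410
P(Controller branch unavailable) [OR] = 1 − (1−0.492220) × (1−0.003410) = 0.493952
P(Elevator stuck between floors) [OR] = 1 − (1−0.493952) × (1−0.25) × (1−0.03) × (1−0.09) = 0.664984
Rounded to 4 decimal places: P(Elevator stuck between floors) ≈ 0.6650.

0.6650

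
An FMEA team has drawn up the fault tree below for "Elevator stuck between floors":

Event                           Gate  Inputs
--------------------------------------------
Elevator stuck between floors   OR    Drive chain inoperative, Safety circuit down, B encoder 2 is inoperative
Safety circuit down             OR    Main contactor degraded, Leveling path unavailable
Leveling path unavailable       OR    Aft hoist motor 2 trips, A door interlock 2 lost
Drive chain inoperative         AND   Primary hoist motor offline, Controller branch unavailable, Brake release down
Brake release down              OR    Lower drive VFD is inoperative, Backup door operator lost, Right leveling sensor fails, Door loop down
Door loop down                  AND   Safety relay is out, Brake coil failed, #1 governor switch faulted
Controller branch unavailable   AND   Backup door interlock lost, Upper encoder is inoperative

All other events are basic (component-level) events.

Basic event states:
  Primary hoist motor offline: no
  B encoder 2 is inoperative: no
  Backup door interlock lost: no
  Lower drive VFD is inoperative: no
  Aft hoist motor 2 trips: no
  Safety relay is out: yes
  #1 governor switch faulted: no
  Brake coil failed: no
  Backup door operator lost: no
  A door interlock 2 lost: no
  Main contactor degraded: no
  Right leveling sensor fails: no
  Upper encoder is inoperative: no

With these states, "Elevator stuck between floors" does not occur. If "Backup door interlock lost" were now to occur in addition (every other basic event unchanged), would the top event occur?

Counterfactual: set "Backup door interlock lost" to occurred.
Controller branch unavailable [AND]: Backup door interlock lost=occurs, Upper encoder is inoperative=not → not all inputs occur → does not occur.
Door loop down [AND]: Safety relay is out=occurs, Brake coil failed=not, #1 governor switch faulted=not → not all inputs occur → does not occur.
Brake release down [OR]: Lower drive VFD is inoperative=not, Backup door operator lost=not, Right leveling sensor fails=not, Door loop down=not → no input occurs → does not occur.
Drive chain inoperative [AND]: Primary hoist motor offline=not, Controller branch unavailable=not, Brake release down=not → not all inputs occur → does not occur.
Leveling path unavailable [OR]: Aft hoist motor 2 trips=not, A door interlock 2 lost=not → no input occurs → does not occur.
Safety circuit down [OR]: Main contactor degraded=not, Leveling path unavailable=not → no input occurs → does not occur.
Elevator stuck between floors [OR]: Drive chain inoperative=not, Safety circuit down=not, B encoder 2 is inoperative=not → no input occurs → does not occur.

No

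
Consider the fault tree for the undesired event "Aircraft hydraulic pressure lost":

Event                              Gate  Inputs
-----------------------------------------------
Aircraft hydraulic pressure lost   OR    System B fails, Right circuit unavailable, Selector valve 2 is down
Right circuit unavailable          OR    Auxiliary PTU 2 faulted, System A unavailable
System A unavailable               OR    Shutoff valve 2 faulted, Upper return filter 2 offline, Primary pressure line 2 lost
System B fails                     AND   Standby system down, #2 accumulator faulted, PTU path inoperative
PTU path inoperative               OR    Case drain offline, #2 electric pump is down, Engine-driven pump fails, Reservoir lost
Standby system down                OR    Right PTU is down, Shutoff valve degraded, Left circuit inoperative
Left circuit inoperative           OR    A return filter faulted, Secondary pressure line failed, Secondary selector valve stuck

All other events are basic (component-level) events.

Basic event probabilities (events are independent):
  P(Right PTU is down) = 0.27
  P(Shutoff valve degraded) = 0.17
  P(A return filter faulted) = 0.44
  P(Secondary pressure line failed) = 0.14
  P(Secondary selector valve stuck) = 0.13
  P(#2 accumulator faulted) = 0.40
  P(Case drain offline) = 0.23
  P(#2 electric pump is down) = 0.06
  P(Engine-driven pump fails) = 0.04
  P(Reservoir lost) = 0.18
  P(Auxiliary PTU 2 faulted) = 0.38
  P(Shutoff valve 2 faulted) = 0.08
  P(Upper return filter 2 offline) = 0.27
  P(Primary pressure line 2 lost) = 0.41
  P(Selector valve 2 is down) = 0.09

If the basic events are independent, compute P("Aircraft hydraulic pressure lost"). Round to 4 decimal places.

0.8051

P(Left circuit inoperative) [OR] = 1 − (1−0.44) × (1−0.14) × (1−0.13) = 0.581008
P(Standby system down) [OR] = 1 − (1−0.27) × (1−0.17) × (1−0.581008) = 0.746133
P(PTU path inoperative) [OR] = 1 − (1−0.23) × (1−0.06) × (1−0.04) × (1−0.18) = 0.430225
P(System B fails) [AND] = 0.746133 × 0.40 × 0.430225 = 0.128402
P(System A unavailable) [OR] = 1 − (1−0.08) × (1−0.27) × (1−0.41) = 0.603756
P(Right circuit unavailable) [OR] = 1 − (1−0.38) × (1−0.603756) = 0.754329
P(Aircraft hydraulic pressure lost) [OR] = 1 − (1−0.128402) × (1−0.754329) × (1−0.09) = 0.805145
Rounded to 4 decimal places: P(Aircraft hydraulic pressure lost) ≈ 0.8051.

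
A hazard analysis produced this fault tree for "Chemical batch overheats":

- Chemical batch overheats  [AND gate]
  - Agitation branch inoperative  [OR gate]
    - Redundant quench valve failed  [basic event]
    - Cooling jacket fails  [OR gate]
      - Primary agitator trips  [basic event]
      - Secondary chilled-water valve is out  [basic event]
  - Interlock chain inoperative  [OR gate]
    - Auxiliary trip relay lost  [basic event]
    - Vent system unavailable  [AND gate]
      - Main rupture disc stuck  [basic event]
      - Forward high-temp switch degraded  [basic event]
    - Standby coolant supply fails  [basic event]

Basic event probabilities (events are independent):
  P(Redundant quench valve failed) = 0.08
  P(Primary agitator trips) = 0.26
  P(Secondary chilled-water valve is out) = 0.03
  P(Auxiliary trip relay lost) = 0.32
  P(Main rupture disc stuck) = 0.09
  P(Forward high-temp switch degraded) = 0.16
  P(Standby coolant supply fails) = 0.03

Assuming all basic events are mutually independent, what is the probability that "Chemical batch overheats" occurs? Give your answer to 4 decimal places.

0.1188

P(Cooling jacket fails) [OR] = 1 − (1−0.26) × (1−0.03) = 0.282200
P(Agitation branch inoperative) [OR] = 1 − (1−0.08) × (1−0.282200) = 0.339624
P(Vent system unavailable) [AND] = 0.09 × 0.16 = 0.014400
P(Interlock chain inoperative) [OR] = 1 − (1−0.32) × (1−0.014400) × (1−0.03) = 0.349898
P(Chemical batch overheats) [AND] = 0.339624 × 0.349898 = 0.118834
Rounded to 4 decimal places: P(Chemical batch overheats) ≈ 0.1188.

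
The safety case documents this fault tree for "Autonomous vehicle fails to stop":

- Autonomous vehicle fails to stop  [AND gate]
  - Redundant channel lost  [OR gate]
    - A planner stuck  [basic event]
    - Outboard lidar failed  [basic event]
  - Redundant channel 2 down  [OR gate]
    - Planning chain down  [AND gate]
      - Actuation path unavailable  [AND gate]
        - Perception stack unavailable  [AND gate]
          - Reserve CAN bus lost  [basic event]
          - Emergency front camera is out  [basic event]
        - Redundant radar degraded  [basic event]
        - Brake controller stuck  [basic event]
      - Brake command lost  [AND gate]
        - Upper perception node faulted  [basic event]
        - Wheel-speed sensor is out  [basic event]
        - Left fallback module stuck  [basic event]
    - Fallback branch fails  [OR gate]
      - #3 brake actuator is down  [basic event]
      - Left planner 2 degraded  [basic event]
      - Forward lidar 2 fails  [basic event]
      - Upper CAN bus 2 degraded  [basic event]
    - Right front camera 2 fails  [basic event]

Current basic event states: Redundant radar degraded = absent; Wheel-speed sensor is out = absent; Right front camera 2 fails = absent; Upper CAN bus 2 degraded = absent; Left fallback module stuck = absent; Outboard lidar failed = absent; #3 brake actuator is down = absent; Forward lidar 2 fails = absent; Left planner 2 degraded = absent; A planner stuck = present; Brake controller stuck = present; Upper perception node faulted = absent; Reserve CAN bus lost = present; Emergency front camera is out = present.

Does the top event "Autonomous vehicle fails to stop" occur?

No

Redundant channel lost [OR]: A planner stuck=occurs, Outboard lidar failed=not → at least one input occurs → occurs.
Perception stack unavailable [AND]: Reserve CAN bus lost=occurs, Emergency front camera is out=occurs → all inputs occur → occurs.
Actuation path unavailable [AND]: Perception stack unavailable=occurs, Redundant radar degraded=not, Brake controller stuck=occurs → not all inputs occur → does not occur.
Brake command lost [AND]: Upper perception node faulted=not, Wheel-speed sensor is out=not, Left fallback module stuck=not → not all inputs occur → does not occur.
Planning chain down [AND]: Actuation path unavailable=not, Brake command lost=not → not all inputs occur → does not occur.
Fallback branch fails [OR]: #3 brake actuator is down=not, Left planner 2 degraded=not, Forward lidar 2 fails=not, Upper CAN bus 2 degraded=not → no input occurs → does not occur.
Redundant channel 2 down [OR]: Planning chain down=not, Fallback branch fails=not, Right front camera 2 fails=not → no input occurs → does not occur.
Autonomous vehicle fails to stop [AND]: Redundant channel lost=occurs, Redundant channel 2 down=not → not all inputs occur → does not occur.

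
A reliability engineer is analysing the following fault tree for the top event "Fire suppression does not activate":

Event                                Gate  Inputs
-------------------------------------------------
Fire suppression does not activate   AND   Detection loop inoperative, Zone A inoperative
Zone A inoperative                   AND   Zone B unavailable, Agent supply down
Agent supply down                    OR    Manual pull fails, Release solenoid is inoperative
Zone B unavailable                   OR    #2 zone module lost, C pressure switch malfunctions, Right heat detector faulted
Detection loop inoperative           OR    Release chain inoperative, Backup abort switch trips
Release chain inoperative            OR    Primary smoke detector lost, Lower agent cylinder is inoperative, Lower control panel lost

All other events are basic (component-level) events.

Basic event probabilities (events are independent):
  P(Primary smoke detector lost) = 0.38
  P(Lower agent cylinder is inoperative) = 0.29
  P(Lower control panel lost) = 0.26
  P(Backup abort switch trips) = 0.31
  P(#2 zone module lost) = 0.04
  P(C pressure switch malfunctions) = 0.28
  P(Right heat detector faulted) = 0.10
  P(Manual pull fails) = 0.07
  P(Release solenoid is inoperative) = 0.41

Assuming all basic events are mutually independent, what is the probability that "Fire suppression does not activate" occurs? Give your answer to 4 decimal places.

P(Release chain inoperative) [OR] = 1 − (1−0.38) × (1−0.29) × (1−0.26) = 0.674252
P(Detection loop inoperative) [OR] = 1 − (1−0.674252) × (1−0.31) = 0.775234
P(Zone B unavailable) [OR] = 1 − (1−0.04) × (1−0.28) × (1−0.10) = 0.377920
P(Agent supply down) [OR] = 1 − (1−0.07) × (1−0.41) = 0.451300
P(Zone A inoperative) [AND] = 0.377920 × 0.451300 = 0.170555
P(Fire suppression does not activate) [AND] = 0.775234 × 0.170555 = 0.132220
Rounded to 4 decimal places: P(Fire suppression does not activate) ≈ 0.1322.

0.1322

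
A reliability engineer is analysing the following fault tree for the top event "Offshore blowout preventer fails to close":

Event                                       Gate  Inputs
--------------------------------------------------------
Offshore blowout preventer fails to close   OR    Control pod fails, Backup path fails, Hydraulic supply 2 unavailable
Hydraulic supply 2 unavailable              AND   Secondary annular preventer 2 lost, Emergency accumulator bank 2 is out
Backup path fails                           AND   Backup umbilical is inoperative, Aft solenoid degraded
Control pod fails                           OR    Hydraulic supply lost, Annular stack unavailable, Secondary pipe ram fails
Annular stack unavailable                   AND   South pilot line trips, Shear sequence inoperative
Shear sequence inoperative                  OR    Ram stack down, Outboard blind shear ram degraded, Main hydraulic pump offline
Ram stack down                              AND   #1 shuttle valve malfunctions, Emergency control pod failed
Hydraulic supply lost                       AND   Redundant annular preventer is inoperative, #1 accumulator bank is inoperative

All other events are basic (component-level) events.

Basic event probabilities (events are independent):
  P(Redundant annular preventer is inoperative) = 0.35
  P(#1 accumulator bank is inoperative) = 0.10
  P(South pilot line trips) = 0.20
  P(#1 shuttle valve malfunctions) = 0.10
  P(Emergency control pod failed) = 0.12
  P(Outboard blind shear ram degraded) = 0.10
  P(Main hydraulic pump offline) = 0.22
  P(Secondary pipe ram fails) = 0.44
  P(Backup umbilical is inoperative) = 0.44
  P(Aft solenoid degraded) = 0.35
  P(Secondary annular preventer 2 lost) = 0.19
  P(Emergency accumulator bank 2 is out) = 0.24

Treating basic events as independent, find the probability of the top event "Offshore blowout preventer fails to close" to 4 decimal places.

0.5904

P(Hydraulic supply lost) [AND] = 0.35 × 0.10 = 0.035000
P(Ram stack down) [AND] = 0.10 × 0.12 = 0.012000
P(Shear sequence inoperative) [OR] = 1 − (1−0.012000) × (1−0.10) × (1−0.22) = 0.306424
P(Annular stack unavailable) [AND] = 0.20 × 0.306424 = 0.061285
P(Control pod fails) [OR] = 1 − (1−0.035000) × (1−0.061285) × (1−0.44) = 0.492718
P(Backup path fails) [AND] = 0.44 × 0.35 = 0.154000
P(Hydraulic supply 2 unavailable) [AND] = 0.19 × 0.24 = 0.045600
P(Offshore blowout preventer fails to close) [OR] = 1 − (1−0.492718) × (1−0.154000) × (1−0.045600) = 0.590409
Rounded to 4 decimal places: P(Offshore blowout preventer fails to close) ≈ 0.5904.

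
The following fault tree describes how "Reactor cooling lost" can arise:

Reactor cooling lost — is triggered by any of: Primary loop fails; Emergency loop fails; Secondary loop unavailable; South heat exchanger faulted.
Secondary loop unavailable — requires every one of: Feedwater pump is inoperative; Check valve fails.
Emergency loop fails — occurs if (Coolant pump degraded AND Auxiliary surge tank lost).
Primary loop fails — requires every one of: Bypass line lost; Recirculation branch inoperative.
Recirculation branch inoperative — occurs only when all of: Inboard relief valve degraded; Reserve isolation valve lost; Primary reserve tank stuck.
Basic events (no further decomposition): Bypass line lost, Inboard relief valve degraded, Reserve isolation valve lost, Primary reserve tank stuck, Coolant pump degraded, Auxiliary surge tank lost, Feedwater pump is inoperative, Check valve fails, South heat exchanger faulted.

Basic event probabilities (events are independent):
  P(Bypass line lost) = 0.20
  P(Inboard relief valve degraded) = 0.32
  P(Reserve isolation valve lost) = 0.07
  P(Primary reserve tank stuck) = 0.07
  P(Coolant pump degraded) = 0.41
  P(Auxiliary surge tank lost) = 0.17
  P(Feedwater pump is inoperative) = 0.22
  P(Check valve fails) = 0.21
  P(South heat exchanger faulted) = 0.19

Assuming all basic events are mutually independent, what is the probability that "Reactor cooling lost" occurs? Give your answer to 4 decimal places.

P(Recirculation branch inoperative) [AND] = 0.32 × 0.07 × 0.07 = 0.001568
P(Primary loop fails) [AND] = 0.20 × 0.001568 = 0.000314
P(Emergency loop fails) [AND] = 0.41 × 0.17 = 0.069700
P(Secondary loop unavailable) [AND] = 0.22 × 0.21 = 0.046200
P(Reactor cooling lost) [OR] = 1 − (1−0.000314) × (1−0.069700) × (1−0.046200) × (1−0.19) = 0.281496
Rounded to 4 decimal places: P(Reactor cooling lost) ≈ 0.2815.

0.2815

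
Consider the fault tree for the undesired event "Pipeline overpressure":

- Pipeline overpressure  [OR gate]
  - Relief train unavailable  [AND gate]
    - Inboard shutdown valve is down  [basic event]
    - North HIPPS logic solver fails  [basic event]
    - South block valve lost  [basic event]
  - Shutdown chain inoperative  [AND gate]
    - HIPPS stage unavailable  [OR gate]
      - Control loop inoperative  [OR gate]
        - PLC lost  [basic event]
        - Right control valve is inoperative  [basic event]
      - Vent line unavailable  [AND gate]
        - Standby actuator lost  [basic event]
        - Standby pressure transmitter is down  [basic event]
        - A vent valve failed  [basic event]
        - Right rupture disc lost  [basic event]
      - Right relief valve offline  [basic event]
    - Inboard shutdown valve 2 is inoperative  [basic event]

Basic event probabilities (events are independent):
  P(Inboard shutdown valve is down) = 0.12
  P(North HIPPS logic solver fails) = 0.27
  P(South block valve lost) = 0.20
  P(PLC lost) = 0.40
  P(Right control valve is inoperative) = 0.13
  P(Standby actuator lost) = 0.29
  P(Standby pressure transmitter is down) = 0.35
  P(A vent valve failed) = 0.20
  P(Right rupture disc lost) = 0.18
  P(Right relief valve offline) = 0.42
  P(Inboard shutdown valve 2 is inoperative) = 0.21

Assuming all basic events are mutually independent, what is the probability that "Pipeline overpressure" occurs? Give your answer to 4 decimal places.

P(Relief train unavailable) [AND] = 0.12 × 0.27 × 0.20 = 0.006480
P(Control loop inoperative) [OR] = 1 − (1−0.40) × (1−0.13) = 0.478000
P(Vent line unavailable) [AND] = 0.29 × 0.35 × 0.20 × 0.18 = 0.003654
P(HIPPS stage unavailable) [OR] = 1 − (1−0.478000) × (1−0.003654) × (1−0.42) = 0.698346
P(Shutdown chain inoperative) [AND] = 0.698346 × 0.21 = 0.146653
P(Pipeline overpressure) [OR] = 1 − (1−0.006480) × (1−0.146653) = 0.152183
Rounded to 4 decimal places: P(Pipeline overpressure) ≈ 0.1522.

0.1522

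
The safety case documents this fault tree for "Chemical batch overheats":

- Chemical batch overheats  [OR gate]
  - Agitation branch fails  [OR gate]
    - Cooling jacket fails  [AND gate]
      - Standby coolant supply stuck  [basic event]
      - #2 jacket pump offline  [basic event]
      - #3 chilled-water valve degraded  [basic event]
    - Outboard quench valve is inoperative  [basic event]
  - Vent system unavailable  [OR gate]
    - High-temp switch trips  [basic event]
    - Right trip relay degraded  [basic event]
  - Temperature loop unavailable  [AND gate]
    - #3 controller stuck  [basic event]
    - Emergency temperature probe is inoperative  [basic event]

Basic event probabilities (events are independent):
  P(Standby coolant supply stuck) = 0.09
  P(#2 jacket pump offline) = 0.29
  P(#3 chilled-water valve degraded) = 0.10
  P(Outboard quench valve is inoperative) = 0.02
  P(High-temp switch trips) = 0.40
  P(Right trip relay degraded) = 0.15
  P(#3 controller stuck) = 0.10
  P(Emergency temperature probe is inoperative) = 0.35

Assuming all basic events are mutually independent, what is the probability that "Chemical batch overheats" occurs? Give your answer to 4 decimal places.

0.5190

P(Cooling jacket fails) [AND] = 0.09 × 0.29 × 0.10 = 0.002610
P(Agitation branch fails) [OR] = 1 − (1−0.002610) × (1−0.02) = 0.022558
P(Vent system unavailable) [OR] = 1 − (1−0.40) × (1−0.15) = 0.490000
P(Temperature loop unavailable) [AND] = 0.10 × 0.35 = 0.035000
P(Chemical batch overheats) [OR] = 1 − (1−0.022558) × (1−0.490000) × (1−0.035000) = 0.518952
Rounded to 4 decimal places: P(Chemical batch overheats) ≈ 0.5190.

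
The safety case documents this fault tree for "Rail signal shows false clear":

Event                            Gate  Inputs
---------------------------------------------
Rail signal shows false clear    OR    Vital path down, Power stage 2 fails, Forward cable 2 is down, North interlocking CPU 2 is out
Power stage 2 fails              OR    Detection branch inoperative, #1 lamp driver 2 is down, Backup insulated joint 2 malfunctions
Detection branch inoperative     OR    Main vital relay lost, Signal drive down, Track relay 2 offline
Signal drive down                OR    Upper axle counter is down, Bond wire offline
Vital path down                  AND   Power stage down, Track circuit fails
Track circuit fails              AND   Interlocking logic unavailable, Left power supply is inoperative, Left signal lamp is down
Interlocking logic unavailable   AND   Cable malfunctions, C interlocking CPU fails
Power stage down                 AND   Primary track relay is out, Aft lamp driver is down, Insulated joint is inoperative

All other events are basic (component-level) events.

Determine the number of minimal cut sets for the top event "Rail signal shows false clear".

9

Power stage down [AND]: one cut set from each child combined → 1 × 1 × 1 = 1 cut set(s).
Interlocking logic unavailable [AND]: one cut set from each child combined → 1 × 1 = 1 cut set(s).
Track circuit fails [AND]: one cut set from each child combined → 1 × 1 × 1 = 1 cut set(s).
Vital path down [AND]: one cut set from each child combined → 1 × 1 = 1 cut set(s).
Signal drive down [OR]: union of children's cut sets → 2 cut set(s).
Detection branch inoperative [OR]: union of children's cut sets → 4 cut set(s).
Power stage 2 fails [OR]: union of children's cut sets → 6 cut set(s).
Rail signal shows false clear [OR]: union of children's cut sets → 9 cut set(s).
Minimal cut sets: {Aft lamp driver is down, C interlocking CPU fails, Cable malfunctions, Insulated joint is inoperative, Left power supply is inoperative, Left signal lamp is down, Primary track relay is out}; {Main vital relay lost}; {Upper axle counter is down}; {Bond wire offline}; {Track relay 2 offline}; {#1 lamp driver 2 is down}; {Backup insulated joint 2 malfunctions}; {Forward cable 2 is down}; {North interlocking CPU 2 is out}.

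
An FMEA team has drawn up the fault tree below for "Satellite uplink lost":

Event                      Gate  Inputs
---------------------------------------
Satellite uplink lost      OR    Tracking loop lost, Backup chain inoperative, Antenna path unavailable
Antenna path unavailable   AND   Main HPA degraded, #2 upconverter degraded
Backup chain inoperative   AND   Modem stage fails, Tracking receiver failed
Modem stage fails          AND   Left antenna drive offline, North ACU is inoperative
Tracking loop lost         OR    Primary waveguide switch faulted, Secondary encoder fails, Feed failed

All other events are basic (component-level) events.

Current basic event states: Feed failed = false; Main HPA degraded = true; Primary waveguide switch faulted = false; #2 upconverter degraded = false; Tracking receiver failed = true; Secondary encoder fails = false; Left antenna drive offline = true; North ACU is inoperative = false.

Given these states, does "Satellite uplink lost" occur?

No

Tracking loop lost [OR]: Primary waveguide switch faulted=not, Secondary encoder fails=not, Feed failed=not → no input occurs → does not occur.
Modem stage fails [AND]: Left antenna drive offline=occurs, North ACU is inoperative=not → not all inputs occur → does not occur.
Backup chain inoperative [AND]: Modem stage fails=not, Tracking receiver failed=occurs → not all inputs occur → does not occur.
Antenna path unavailable [AND]: Main HPA degraded=occurs, #2 upconverter degraded=not → not all inputs occur → does not occur.
Satellite uplink lost [OR]: Tracking loop lost=not, Backup chain inoperative=not, Antenna path unavailable=not → no input occurs → does not occur.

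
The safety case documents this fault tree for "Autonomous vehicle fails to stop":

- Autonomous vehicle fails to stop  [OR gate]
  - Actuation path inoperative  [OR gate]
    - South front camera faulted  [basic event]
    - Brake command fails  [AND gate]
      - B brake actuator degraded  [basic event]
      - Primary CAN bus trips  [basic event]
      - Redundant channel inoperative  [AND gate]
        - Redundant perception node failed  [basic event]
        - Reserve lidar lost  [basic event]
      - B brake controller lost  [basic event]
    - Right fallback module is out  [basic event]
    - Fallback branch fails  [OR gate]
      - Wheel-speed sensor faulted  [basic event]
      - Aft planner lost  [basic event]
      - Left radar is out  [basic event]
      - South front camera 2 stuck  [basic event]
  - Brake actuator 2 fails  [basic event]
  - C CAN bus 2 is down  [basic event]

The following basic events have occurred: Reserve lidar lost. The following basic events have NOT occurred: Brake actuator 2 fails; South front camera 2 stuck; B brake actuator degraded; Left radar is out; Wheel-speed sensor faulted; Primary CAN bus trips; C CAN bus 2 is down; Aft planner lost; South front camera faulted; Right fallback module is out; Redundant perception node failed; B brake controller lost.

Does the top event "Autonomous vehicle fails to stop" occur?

Redundant channel inoperative [AND]: Redundant perception node failed=not, Reserve lidar lost=occurs → not all inputs occur → does not occur.
Brake command fails [AND]: B brake actuator degraded=not, Primary CAN bus trips=not, Redundant channel inoperative=not, B brake controller lost=not → not all inputs occur → does not occur.
Fallback branch fails [OR]: Wheel-speed sensor faulted=not, Aft planner lost=not, Left radar is out=not, South front camera 2 stuck=not → no input occurs → does not occur.
Actuation path inoperative [OR]: South front camera faulted=not, Brake command fails=not, Right fallback module is out=not, Fallback branch fails=not → no input occurs → does not occur.
Autonomous vehicle fails to stop [OR]: Actuation path inoperative=not, Brake actuator 2 fails=not, C CAN bus 2 is down=not → no input occurs → does not occur.

No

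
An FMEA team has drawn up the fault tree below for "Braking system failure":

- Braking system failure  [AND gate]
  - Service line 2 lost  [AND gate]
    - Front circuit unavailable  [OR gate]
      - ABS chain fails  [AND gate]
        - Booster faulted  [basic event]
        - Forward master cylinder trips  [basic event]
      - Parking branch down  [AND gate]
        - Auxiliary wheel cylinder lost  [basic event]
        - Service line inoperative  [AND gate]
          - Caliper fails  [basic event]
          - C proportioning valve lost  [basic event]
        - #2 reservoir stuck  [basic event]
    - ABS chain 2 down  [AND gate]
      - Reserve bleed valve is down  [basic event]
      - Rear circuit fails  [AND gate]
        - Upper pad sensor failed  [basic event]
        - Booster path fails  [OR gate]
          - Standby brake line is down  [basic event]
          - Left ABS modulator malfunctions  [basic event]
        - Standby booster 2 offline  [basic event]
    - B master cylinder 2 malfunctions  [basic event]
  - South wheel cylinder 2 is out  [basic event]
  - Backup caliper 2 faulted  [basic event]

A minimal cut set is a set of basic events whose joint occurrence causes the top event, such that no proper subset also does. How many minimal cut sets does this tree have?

4

ABS chain fails [AND]: one cut set from each child combined → 1 × 1 = 1 cut set(s).
Service line inoperative [AND]: one cut set from each child combined → 1 × 1 = 1 cut set(s).
Parking branch down [AND]: one cut set from each child combined → 1 × 1 × 1 = 1 cut set(s).
Front circuit unavailable [OR]: union of children's cut sets → 2 cut set(s).
Booster path fails [OR]: union of children's cut sets → 2 cut set(s).
Rear circuit fails [AND]: one cut set from each child combined → 1 × 2 × 1 = 2 cut set(s).
ABS chain 2 down [AND]: one cut set from each child combined → 1 × 2 = 2 cut set(s).
Service line 2 lost [AND]: one cut set from each child combined → 2 × 2 × 1 = 4 cut set(s).
Braking system failure [AND]: one cut set from each child combined → 4 × 1 × 1 = 4 cut set(s).
Minimal cut sets: {B master cylinder 2 malfunctions, Backup caliper 2 faulted, Booster faulted, Forward master cylinder trips, Reserve bleed valve is down, South wheel cylinder 2 is out, Standby booster 2 offline, Standby brake line is down, Upper pad sensor failed}; {B master cylinder 2 malfunctions, Backup caliper 2 faulted, Booster faulted, Forward master cylinder trips, Left ABS modulator malfunctions, Reserve bleed valve is down, South wheel cylinder 2 is out, Standby booster 2 offline, Upper pad sensor failed}; {#2 reservoir stuck, Auxiliary wheel cylinder lost, B master cylinder 2 malfunctions, Backup caliper 2 faulted, C proportioning valve lost, Caliper fails, Reserve bleed valve is down, South wheel cylinder 2 is out, Standby booster 2 offline, Standby brake line is down, Upper pad sensor failed}; {#2 reservoir stuck, Auxiliary wheel cylinder lost, B master cylinder 2 malfunctions, Backup caliper 2 faulted, C proportioning valve lost, Caliper fails, Left ABS modulator malfunctions, Reserve bleed valve is down, South wheel cylinder 2 is out, Standby booster 2 offline, Upper pad sensor failed}.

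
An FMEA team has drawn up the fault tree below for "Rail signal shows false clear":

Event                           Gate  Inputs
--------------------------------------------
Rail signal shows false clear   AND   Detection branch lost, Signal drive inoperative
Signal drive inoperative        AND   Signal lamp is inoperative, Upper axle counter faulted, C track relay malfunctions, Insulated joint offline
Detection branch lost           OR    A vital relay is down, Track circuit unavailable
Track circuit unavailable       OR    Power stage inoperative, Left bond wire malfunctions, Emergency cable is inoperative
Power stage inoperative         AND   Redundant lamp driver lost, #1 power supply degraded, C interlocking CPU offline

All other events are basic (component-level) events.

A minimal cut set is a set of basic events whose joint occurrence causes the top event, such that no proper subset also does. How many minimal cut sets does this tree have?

4

Power stage inoperative [AND]: one cut set from each child combined → 1 × 1 × 1 = 1 cut set(s).
Track circuit unavailable [OR]: union of children's cut sets → 3 cut set(s).
Detection branch lost [OR]: union of children's cut sets → 4 cut set(s).
Signal drive inoperative [AND]: one cut set from each child combined → 1 × 1 × 1 × 1 = 1 cut set(s).
Rail signal shows false clear [AND]: one cut set from each child combined → 4 × 1 = 4 cut set(s).
Minimal cut sets: {A vital relay is down, C track relay malfunctions, Insulated joint offline, Signal lamp is inoperative, Upper axle counter faulted}; {#1 power supply degraded, C interlocking CPU offline, C track relay malfunctions, Insulated joint offline, Redundant lamp driver lost, Signal lamp is inoperative, Upper axle counter faulted}; {C track relay malfunctions, Insulated joint offline, Left bond wire malfunctions, Signal lamp is inoperative, Upper axle counter faulted}; {C track relay malfunctions, Emergency cable is inoperative, Insulated joint offline, Signal lamp is inoperative, Upper axle counter faulted}.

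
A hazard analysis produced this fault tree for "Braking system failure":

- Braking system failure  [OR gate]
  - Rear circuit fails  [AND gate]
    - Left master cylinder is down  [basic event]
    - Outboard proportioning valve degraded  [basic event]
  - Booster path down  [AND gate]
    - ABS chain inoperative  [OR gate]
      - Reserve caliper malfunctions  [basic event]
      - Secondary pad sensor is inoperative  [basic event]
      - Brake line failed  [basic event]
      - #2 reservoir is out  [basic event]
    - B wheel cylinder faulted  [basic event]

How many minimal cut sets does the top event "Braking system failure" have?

Rear circuit fails [AND]: one cut set from each child combined → 1 × 1 = 1 cut set(s).
ABS chain inoperative [OR]: union of children's cut sets → 4 cut set(s).
Booster path down [AND]: one cut set from each child combined → 4 × 1 = 4 cut set(s).
Braking system failure [OR]: union of children's cut sets → 5 cut set(s).
Minimal cut sets: {Left master cylinder is down, Outboard proportioning valve degraded}; {B wheel cylinder faulted, Reserve caliper malfunctions}; {B wheel cylinder faulted, Secondary pad sensor is inoperative}; {B wheel cylinder faulted, Brake line failed}; {#2 reservoir is out, B wheel cylinder faulted}.

5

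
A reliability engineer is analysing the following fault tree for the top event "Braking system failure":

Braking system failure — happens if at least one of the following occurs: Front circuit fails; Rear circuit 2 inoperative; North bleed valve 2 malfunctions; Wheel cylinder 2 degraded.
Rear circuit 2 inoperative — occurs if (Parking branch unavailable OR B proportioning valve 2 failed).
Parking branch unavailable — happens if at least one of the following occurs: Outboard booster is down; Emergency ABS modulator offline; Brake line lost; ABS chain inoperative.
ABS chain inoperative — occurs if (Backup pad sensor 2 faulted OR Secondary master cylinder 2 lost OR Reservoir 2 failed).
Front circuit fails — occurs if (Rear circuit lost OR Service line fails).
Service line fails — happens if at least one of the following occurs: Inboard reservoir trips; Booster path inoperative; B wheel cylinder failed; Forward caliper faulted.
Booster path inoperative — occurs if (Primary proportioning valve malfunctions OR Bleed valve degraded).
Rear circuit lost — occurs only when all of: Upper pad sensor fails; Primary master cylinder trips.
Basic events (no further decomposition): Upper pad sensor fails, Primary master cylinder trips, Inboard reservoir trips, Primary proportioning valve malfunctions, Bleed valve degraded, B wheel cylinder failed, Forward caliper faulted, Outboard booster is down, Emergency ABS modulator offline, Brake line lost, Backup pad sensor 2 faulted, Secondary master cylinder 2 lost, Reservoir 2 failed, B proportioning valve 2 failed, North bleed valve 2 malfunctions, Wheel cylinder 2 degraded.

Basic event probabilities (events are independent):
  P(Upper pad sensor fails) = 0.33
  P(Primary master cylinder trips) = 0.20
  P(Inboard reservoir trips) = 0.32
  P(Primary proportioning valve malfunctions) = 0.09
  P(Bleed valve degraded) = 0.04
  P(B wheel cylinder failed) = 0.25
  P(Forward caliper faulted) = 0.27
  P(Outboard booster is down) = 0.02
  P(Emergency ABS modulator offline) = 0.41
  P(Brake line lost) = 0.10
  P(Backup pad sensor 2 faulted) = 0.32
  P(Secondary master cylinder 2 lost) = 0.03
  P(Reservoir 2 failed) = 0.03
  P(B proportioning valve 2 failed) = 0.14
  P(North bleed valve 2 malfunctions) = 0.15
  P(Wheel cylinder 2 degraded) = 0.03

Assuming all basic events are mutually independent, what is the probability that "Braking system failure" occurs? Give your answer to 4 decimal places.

P(Rear circuit lost) [AND] = 0.33 × 0.20 = 0.066000
P(Booster path inoperative) [OR] = 1 − (1−0.09) × (1−0.04) = 0.126400
P(Service line fails) [OR] = 1 − (1−0.32) × (1−0.126400) × (1−0.25) × (1−0.27) = 0.674759
P(Front circuit fails) [OR] = 1 − (1−0.066000) × (1−0.674759) = 0.696225
P(ABS chain inoperative) [OR] = 1 − (1−0.32) × (1−0.03) × (1−0.03) = 0.360188
P(Parking branch unavailable) [OR] = 1 − (1−0.02) × (1−0.41) × (1−0.10) × (1−0.360188) = 0.667055
P(Rear circuit 2 inoperative) [OR] = 1 − (1−0.667055) × (1−0.14) = 0.713667
P(Braking system failure) [OR] = 1 − (1−0.696225) × (1−0.713667) × (1−0.15) × (1−0.03) = 0.928284
Rounded to 4 decimal places: P(Braking system failure) ≈ 0.9283.

0.9283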